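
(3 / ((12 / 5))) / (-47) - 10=-10.03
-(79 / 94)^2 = -6241 / 8836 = -0.71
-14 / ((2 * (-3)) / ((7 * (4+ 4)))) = 392 / 3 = 130.67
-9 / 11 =-0.82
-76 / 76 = -1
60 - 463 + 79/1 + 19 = -305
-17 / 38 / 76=-0.01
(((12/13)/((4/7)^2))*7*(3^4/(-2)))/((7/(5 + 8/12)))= -648.78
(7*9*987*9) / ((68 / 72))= 10073322 / 17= 592548.35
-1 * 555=-555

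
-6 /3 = -2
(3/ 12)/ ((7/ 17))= 17/ 28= 0.61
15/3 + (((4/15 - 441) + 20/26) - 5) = -85793/195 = -439.96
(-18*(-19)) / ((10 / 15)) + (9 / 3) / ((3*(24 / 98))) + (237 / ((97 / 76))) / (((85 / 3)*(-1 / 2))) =49863361 / 98940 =503.98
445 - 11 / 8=3549 / 8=443.62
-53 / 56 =-0.95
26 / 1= 26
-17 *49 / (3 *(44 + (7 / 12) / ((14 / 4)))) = -1666 / 265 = -6.29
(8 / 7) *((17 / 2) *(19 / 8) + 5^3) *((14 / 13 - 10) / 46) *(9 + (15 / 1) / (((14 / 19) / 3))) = -2873349 / 1274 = -2255.38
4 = 4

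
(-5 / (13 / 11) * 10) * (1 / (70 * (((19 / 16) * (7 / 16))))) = -14080 / 12103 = -1.16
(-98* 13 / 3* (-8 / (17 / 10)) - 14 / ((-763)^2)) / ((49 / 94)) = 796779770572 / 207834333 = 3833.73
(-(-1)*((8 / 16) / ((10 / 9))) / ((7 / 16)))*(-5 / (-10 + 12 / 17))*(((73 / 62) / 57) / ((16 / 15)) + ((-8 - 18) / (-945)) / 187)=64991023 / 6019250160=0.01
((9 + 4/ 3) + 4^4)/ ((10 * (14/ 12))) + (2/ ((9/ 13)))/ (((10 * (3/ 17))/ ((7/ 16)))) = 355997/ 15120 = 23.54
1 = 1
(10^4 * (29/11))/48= 18125/33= 549.24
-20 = -20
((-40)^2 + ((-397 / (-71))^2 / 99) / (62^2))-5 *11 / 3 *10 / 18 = 9149620641527 / 5755148388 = 1589.81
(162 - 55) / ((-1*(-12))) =107 / 12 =8.92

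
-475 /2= -237.50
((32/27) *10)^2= 102400/729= 140.47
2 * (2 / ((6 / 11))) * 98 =718.67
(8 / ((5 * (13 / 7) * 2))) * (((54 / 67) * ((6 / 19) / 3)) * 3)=9072 / 82745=0.11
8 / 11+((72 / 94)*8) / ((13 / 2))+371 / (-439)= 2433845 / 2950519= 0.82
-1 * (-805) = 805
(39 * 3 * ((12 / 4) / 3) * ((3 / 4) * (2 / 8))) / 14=351 / 224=1.57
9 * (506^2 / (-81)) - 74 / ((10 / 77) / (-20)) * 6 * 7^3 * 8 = 1688357660 / 9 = 187595295.56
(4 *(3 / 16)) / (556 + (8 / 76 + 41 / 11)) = 627 / 468020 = 0.00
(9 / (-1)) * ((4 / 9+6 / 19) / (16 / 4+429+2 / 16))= -208 / 13167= -0.02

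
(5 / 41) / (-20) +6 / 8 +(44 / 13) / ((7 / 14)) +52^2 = 2890473 / 1066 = 2711.51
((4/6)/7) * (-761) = -72.48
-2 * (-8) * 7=112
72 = 72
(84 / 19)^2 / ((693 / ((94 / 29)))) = 10528 / 115159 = 0.09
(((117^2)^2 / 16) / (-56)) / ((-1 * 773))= 187388721 / 692608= 270.56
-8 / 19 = -0.42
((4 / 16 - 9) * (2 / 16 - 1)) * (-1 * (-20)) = 1225 / 8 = 153.12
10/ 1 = 10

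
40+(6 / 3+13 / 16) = 685 / 16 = 42.81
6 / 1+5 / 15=19 / 3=6.33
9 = 9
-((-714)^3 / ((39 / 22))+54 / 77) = 205535472210 / 1001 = 205330142.07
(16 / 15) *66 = 352 / 5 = 70.40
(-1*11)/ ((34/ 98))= -539/ 17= -31.71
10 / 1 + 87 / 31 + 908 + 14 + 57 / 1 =30746 / 31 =991.81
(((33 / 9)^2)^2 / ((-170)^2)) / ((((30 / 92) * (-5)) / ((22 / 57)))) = -3704173 / 2501836875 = -0.00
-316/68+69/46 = -107/34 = -3.15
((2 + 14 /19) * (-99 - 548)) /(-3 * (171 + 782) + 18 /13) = 437372 /705831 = 0.62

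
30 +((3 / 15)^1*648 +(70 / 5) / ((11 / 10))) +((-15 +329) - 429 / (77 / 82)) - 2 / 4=22307 / 770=28.97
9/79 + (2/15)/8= 619/4740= 0.13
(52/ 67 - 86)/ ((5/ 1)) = -1142/ 67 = -17.04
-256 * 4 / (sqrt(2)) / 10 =-256 * sqrt(2) / 5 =-72.41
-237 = -237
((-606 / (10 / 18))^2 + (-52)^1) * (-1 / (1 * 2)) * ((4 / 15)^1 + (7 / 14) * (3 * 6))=-2067264712 / 375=-5512705.90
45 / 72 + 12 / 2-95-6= -755 / 8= -94.38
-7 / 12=-0.58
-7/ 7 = -1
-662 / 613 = -1.08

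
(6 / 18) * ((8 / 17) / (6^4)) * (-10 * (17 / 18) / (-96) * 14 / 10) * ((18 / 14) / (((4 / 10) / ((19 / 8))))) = 95 / 746496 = 0.00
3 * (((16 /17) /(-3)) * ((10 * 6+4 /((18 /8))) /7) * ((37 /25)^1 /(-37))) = 8896 /26775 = 0.33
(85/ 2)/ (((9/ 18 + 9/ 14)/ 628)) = 93415/ 4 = 23353.75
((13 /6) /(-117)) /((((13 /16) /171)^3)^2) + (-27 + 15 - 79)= -7767885198081803203 /4826809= -1609321023077.94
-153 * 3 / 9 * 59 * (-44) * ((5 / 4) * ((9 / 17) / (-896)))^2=3942675 / 54591488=0.07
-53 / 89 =-0.60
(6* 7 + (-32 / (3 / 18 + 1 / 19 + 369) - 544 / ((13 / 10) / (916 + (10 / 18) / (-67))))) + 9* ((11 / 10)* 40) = -126328270424530 / 329951349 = -382869.39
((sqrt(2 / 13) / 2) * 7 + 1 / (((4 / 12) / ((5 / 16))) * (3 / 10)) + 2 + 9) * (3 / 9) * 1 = 7 * sqrt(26) / 78 + 113 / 24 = 5.17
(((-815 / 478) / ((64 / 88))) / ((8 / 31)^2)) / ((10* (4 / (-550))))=473845075 / 978944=484.04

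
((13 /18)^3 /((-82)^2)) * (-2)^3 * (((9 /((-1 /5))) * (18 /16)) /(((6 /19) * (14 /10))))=1043575 /20333376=0.05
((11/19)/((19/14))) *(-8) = -1232/361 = -3.41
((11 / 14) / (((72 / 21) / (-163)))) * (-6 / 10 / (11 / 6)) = 489 / 40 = 12.22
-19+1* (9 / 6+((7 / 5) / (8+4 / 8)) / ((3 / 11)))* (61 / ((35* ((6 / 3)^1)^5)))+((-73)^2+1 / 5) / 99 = 73188581 / 2094400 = 34.94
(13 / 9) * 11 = 143 / 9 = 15.89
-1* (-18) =18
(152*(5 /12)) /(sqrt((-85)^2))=38 /51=0.75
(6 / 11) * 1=0.55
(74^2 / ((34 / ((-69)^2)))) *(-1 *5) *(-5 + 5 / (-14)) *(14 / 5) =977671350 / 17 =57510079.41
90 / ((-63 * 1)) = -10 / 7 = -1.43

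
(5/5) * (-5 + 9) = 4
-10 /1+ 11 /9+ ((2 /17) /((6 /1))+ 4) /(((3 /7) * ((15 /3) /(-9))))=-3926 /153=-25.66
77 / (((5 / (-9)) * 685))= -0.20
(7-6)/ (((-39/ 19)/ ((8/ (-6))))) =76/ 117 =0.65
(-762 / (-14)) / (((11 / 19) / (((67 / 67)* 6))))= 43434 / 77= 564.08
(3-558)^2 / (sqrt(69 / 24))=616050 *sqrt(46) / 23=181663.23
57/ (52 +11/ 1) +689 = 14488/ 21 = 689.90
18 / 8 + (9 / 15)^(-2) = 181 / 36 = 5.03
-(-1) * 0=0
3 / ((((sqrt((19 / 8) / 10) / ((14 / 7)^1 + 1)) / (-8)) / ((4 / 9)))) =-128 * sqrt(95) / 19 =-65.66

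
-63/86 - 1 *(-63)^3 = 21503979/86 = 250046.27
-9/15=-3/5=-0.60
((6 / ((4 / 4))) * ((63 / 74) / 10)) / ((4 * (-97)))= -189 / 143560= -0.00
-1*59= -59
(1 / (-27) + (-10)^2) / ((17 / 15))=13495 / 153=88.20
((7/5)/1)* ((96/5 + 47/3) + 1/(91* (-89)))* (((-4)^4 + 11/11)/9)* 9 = 1088590834/86775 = 12544.98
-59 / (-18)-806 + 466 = -6061 / 18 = -336.72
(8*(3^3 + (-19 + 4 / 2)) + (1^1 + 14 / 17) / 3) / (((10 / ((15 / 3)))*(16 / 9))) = 12333 / 544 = 22.67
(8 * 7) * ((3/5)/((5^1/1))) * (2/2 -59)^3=-32778816/25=-1311152.64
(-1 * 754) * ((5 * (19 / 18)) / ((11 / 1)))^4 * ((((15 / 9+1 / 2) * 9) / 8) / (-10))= 79837902625 / 8197085952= 9.74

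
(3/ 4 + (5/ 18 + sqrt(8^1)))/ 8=37/ 288 + sqrt(2)/ 4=0.48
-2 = -2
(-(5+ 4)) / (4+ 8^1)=-0.75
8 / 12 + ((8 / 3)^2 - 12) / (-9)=98 / 81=1.21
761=761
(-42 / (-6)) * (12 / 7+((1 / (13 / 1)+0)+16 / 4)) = 527 / 13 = 40.54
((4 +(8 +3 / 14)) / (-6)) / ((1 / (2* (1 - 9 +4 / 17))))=3762 / 119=31.61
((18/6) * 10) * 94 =2820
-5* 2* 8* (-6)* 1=480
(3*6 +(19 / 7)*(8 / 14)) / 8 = 479 / 196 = 2.44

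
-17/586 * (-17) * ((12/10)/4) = 867/5860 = 0.15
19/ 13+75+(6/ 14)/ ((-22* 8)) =76.46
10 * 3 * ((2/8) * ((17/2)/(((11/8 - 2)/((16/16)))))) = -102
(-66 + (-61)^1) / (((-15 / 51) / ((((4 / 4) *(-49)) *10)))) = -211582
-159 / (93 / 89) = -4717 / 31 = -152.16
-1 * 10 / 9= -10 / 9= -1.11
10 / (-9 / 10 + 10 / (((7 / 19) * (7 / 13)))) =4900 / 24259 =0.20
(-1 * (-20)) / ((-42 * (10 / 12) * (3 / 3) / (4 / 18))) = -8 / 63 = -0.13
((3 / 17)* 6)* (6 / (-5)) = -108 / 85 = -1.27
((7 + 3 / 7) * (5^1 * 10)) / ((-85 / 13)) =-6760 / 119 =-56.81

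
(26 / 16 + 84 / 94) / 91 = 947 / 34216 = 0.03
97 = 97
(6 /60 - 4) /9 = -13 /30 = -0.43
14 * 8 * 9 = 1008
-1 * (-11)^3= 1331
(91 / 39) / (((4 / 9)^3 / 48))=5103 / 4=1275.75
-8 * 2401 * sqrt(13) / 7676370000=-2401 * sqrt(13) / 959546250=-0.00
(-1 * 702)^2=492804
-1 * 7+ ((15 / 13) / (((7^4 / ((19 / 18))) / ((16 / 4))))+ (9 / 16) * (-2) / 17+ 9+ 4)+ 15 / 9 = 32272451 / 4244968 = 7.60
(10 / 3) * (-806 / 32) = -2015 / 24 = -83.96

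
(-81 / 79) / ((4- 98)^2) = -81 / 698044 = -0.00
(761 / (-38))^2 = 579121 / 1444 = 401.05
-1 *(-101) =101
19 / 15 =1.27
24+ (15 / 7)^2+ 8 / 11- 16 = 7179 / 539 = 13.32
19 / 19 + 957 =958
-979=-979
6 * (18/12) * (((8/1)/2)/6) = 6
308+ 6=314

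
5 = 5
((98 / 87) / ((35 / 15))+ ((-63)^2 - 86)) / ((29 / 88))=9910648 / 841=11784.36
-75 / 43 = -1.74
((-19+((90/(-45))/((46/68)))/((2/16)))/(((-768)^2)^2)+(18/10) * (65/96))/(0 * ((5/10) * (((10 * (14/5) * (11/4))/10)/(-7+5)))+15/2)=216707943607/1333587345408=0.16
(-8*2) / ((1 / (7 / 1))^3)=-5488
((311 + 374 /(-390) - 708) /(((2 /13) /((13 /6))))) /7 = -72059 /90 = -800.66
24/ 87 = 8/ 29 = 0.28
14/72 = 0.19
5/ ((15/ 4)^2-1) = 80/ 209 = 0.38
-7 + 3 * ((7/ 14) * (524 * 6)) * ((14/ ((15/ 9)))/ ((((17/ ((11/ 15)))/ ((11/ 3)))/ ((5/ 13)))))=2655233/ 1105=2402.93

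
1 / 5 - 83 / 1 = -414 / 5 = -82.80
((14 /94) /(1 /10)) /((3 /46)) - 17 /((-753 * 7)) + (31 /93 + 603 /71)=556990589 /17589327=31.67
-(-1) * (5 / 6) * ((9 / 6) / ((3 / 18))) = 15 / 2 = 7.50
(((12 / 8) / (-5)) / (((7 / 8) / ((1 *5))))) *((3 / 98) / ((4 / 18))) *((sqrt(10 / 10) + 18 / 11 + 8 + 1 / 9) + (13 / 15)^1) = -51741 / 18865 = -2.74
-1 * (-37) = 37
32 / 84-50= -1042 / 21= -49.62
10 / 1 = 10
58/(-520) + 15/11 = 3581/2860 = 1.25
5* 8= 40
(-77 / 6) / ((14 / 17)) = -187 / 12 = -15.58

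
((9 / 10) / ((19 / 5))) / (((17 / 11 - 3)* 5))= -99 / 3040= -0.03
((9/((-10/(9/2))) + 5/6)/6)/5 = -193/1800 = -0.11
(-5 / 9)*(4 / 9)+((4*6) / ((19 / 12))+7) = 33721 / 1539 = 21.91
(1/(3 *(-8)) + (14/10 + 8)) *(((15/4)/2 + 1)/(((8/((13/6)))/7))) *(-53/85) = -31.80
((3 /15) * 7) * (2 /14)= 1 /5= 0.20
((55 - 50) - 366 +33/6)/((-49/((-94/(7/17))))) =-568089/343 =-1656.24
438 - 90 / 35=3048 / 7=435.43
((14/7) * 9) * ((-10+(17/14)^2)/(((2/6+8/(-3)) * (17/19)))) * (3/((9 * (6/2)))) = 95247/11662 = 8.17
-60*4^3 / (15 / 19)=-4864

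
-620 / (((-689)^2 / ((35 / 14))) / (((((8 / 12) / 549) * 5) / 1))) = -15500 / 781865487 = -0.00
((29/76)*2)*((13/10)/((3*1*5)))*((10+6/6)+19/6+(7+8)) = 2639/1368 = 1.93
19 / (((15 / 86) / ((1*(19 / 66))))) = 15523 / 495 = 31.36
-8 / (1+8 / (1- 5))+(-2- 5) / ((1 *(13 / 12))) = 20 / 13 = 1.54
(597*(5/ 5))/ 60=199/ 20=9.95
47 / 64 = 0.73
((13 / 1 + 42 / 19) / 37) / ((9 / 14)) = 4046 / 6327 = 0.64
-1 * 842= -842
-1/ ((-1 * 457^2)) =1/ 208849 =0.00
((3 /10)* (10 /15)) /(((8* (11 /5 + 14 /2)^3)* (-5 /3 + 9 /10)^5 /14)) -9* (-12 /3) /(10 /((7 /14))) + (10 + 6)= 6969013236884 /391554926405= 17.80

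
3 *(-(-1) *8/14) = 12/7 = 1.71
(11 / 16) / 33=1 / 48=0.02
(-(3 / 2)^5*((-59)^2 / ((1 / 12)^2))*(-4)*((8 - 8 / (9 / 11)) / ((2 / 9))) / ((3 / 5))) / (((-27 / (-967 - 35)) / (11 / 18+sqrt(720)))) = -206762487737.54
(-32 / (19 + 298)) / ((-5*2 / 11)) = 176 / 1585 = 0.11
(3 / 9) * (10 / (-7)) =-10 / 21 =-0.48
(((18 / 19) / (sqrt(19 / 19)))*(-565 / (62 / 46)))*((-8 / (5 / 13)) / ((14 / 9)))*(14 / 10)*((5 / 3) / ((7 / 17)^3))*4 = 143420138784 / 202027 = 709905.80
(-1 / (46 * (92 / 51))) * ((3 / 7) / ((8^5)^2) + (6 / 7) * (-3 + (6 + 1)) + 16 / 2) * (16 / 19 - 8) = 74474732915241 / 75545253511168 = 0.99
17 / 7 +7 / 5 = 134 / 35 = 3.83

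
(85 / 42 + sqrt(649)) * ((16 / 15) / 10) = 68 / 315 + 8 * sqrt(649) / 75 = 2.93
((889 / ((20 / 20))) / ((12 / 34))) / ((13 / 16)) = 3100.10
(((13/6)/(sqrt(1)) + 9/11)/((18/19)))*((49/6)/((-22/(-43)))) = 7886501/156816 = 50.29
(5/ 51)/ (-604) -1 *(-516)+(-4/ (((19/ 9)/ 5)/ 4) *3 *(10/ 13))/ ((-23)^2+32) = 43173285503/ 83694468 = 515.84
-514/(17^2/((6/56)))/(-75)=257/101150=0.00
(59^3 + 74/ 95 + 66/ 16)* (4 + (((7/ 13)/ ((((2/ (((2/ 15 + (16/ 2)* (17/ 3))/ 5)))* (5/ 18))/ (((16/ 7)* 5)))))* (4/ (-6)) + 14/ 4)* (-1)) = 13894379.09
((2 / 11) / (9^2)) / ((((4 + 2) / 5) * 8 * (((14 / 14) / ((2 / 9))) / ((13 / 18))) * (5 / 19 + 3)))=1235 / 107390448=0.00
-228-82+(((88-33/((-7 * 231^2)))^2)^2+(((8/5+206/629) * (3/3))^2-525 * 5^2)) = 9734388906417136456930802343274/162357942579502191239025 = 59956345.54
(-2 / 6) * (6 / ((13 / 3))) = -6 / 13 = -0.46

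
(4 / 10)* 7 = 2.80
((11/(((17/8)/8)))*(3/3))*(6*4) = 16896/17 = 993.88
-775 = -775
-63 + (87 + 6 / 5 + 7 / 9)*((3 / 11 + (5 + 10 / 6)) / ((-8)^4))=-8688281 / 138240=-62.85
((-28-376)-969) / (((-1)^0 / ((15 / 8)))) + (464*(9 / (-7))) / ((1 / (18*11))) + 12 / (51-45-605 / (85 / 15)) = -3859363687 / 31976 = -120695.64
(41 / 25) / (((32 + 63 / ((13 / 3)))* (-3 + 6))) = 533 / 45375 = 0.01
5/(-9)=-5/9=-0.56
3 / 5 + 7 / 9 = 62 / 45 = 1.38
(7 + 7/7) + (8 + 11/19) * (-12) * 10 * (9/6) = -29188/19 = -1536.21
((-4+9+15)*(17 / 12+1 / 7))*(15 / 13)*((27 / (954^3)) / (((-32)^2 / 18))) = 3275 / 166475452416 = 0.00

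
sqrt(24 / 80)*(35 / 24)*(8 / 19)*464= 1624*sqrt(30) / 57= 156.05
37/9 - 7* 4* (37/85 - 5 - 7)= 327.92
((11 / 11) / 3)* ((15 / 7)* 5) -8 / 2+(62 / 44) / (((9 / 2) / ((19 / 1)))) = 3826 / 693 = 5.52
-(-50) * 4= 200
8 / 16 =1 / 2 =0.50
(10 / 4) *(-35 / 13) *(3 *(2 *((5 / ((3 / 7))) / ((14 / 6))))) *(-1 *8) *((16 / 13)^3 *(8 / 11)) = 688128000 / 314171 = 2190.30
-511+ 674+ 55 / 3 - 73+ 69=532 / 3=177.33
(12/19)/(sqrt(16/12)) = 0.55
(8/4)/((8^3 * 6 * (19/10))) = 5/14592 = 0.00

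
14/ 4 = 7/ 2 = 3.50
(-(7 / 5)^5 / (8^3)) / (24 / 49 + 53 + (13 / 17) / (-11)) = -154002541 / 783184000000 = -0.00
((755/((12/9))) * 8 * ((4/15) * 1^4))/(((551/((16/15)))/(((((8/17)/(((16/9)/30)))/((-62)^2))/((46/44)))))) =956736/207038801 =0.00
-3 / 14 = -0.21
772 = 772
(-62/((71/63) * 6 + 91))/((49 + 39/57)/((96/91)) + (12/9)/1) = -148428/11334613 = -0.01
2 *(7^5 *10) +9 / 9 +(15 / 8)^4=1376884161 / 4096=336153.36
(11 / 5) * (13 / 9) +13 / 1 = 728 / 45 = 16.18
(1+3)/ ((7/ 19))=76/ 7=10.86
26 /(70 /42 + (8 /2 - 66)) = -78 /181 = -0.43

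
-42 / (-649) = 42 / 649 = 0.06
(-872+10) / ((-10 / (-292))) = -25170.40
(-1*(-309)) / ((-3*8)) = -103 / 8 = -12.88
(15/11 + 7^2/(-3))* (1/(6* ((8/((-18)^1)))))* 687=169689/44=3856.57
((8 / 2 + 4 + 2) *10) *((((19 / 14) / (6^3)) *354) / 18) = 28025 / 2268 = 12.36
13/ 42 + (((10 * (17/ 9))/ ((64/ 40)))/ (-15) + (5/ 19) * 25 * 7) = 654641/ 14364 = 45.58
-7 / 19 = -0.37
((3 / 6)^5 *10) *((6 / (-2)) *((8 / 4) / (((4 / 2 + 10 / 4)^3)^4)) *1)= -2560 / 94143178827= -0.00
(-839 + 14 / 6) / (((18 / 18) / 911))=-2286610 / 3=-762203.33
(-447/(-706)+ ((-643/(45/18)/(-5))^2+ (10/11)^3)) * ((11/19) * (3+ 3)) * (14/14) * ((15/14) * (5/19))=13993758415629/5396787550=2592.98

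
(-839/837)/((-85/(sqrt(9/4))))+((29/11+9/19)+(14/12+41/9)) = 14621416/1652145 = 8.85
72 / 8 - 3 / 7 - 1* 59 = -353 / 7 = -50.43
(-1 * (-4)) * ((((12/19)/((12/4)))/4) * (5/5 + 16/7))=0.69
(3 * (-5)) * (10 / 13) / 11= -150 / 143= -1.05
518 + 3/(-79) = 40919/79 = 517.96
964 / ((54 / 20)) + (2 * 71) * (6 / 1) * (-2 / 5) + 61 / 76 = 174827 / 10260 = 17.04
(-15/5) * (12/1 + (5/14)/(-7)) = -3513/98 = -35.85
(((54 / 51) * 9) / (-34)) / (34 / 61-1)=183 / 289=0.63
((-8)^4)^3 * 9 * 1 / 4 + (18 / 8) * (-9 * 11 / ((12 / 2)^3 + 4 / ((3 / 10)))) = 425510999946639 / 2752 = 154618822655.03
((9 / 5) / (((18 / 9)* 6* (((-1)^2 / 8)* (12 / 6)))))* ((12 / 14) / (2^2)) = 9 / 70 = 0.13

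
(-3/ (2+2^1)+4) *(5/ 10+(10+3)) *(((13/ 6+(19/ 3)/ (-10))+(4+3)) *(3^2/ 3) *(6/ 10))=673.92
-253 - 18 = -271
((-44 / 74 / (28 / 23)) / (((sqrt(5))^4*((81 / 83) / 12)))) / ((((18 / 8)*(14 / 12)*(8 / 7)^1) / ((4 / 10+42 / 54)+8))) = -2477882 / 3371625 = -0.73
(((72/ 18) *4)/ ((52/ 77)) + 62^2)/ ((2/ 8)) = 201120/ 13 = 15470.77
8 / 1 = 8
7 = 7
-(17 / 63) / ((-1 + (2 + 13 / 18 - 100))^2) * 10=-6120 / 21905527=-0.00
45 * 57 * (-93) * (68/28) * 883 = -3580798995/7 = -511542713.57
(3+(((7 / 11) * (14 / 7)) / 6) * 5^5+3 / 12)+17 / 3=29559 / 44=671.80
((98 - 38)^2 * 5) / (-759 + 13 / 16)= -288000 / 12131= -23.74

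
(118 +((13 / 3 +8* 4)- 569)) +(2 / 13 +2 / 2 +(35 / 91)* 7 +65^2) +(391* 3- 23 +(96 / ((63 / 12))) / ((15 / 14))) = 323781 / 65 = 4981.25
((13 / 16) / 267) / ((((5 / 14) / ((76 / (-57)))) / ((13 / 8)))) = -1183 / 64080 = -0.02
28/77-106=-1162/11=-105.64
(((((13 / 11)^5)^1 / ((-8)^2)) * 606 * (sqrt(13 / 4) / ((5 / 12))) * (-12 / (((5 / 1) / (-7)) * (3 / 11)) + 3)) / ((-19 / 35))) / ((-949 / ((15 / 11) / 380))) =9268415793 * sqrt(13) / 786289634240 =0.04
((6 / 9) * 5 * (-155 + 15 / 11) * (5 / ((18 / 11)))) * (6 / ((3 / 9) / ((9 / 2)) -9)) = 253500 / 241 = 1051.87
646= 646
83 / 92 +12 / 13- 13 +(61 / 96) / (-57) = -18301559 / 1636128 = -11.19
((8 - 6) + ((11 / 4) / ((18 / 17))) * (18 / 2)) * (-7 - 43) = -5075 / 4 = -1268.75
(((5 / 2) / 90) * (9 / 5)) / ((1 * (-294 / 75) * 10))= -1 / 784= -0.00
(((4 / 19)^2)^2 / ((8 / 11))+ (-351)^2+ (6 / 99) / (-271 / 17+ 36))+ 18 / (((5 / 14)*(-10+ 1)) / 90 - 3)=15356597423426203 / 124652688105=123195.08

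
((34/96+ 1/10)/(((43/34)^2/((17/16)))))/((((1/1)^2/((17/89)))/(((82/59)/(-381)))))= -373255349/1775600025120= -0.00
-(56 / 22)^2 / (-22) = 392 / 1331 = 0.29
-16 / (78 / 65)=-40 / 3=-13.33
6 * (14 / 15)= 28 / 5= 5.60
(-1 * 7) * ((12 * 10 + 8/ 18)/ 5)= -7588/ 45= -168.62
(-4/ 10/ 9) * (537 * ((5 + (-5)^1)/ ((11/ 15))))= 0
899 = 899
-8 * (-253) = 2024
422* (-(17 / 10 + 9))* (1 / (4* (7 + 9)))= -22577 / 320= -70.55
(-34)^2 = 1156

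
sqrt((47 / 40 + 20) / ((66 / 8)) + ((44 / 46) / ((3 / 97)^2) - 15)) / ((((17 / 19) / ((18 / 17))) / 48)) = 2736*sqrt(470175890) / 33235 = 1785.05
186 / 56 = 93 / 28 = 3.32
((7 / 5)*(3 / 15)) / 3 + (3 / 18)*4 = 19 / 25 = 0.76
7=7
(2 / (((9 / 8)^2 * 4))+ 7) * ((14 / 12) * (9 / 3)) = 4193 / 162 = 25.88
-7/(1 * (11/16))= -112/11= -10.18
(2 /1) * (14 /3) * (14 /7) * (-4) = -224 /3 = -74.67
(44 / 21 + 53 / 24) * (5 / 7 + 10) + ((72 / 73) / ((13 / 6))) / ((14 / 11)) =17286231 / 372008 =46.47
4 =4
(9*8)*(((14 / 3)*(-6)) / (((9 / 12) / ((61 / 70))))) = -11712 / 5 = -2342.40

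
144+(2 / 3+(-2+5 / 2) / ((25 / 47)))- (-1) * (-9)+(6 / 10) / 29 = 594329 / 4350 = 136.63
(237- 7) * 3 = 690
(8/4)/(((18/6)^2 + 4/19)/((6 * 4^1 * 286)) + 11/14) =1825824/718513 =2.54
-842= -842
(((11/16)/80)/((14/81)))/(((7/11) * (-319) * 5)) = -0.00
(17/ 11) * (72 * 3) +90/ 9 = 3782/ 11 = 343.82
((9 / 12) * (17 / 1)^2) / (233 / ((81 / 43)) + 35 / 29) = 119799 / 69032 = 1.74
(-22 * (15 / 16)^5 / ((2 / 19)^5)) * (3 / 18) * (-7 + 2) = 34471940765625 / 33554432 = 1027343.89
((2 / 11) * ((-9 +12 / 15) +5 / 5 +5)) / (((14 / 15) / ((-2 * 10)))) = 60 / 7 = 8.57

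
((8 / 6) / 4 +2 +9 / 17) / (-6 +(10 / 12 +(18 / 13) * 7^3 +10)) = 3796 / 636157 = 0.01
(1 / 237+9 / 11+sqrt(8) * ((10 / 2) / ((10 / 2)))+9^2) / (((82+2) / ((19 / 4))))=19 * sqrt(2) / 168+578987 / 125136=4.79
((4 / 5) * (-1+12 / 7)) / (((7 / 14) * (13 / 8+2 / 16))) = 32 / 49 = 0.65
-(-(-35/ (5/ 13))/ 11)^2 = -8281/ 121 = -68.44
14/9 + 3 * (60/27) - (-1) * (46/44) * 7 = 3077/198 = 15.54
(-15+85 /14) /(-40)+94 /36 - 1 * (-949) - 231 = 726601 /1008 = 720.83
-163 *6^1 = -978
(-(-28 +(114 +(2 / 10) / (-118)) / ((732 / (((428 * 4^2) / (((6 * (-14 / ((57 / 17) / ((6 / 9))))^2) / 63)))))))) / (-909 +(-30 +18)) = 206361849713 / 134111912340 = 1.54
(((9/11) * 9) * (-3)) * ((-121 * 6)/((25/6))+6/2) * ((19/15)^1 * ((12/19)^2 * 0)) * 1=0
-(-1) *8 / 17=8 / 17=0.47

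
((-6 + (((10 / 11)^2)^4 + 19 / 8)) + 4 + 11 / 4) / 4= 6158972025 / 6859484192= 0.90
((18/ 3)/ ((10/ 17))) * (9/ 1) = 459/ 5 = 91.80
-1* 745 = -745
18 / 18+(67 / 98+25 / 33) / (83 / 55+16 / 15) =1.56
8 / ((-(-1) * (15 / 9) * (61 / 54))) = 1296 / 305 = 4.25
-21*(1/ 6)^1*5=-35/ 2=-17.50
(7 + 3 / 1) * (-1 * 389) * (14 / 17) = -54460 / 17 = -3203.53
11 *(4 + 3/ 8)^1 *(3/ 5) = 231/ 8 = 28.88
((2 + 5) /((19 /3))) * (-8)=-168 /19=-8.84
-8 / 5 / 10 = -4 / 25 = -0.16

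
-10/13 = -0.77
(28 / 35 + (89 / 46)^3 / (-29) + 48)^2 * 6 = 1408598631468136443 / 99598546119200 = 14142.76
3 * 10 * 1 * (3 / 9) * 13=130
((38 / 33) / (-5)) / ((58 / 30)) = -38 / 319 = -0.12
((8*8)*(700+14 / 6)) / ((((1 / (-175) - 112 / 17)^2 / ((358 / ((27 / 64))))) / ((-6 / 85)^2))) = 15139223142400 / 3463440201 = 4371.15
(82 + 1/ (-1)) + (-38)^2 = 1525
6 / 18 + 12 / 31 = 67 / 93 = 0.72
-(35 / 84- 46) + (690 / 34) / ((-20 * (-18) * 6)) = 111611 / 2448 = 45.59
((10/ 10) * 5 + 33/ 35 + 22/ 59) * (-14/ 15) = -26084/ 4425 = -5.89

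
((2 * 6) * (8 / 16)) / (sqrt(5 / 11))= 6 * sqrt(55) / 5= 8.90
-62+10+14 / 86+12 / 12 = -2186 / 43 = -50.84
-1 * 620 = -620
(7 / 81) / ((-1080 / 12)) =-7 / 7290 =-0.00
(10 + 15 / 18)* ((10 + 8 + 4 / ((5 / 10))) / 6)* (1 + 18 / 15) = 1859 / 18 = 103.28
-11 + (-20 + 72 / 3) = -7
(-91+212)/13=121/13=9.31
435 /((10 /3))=261 /2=130.50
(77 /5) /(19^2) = 77 /1805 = 0.04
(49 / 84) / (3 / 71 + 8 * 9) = 0.01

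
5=5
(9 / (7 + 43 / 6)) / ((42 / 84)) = 108 / 85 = 1.27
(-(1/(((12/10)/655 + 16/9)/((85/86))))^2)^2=39399522452143261962890625/414102881608748182599844096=0.10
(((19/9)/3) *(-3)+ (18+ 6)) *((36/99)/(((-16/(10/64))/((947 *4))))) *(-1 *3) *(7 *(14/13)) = 45706955/6864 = 6658.94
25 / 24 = 1.04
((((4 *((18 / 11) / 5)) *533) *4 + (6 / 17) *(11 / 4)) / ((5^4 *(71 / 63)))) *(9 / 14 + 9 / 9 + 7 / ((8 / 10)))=13673670669 / 331925000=41.20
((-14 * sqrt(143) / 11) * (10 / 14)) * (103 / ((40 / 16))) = -412 * sqrt(143) / 11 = -447.89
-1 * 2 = -2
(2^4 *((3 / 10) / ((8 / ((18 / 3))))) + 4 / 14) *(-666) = -90576 / 35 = -2587.89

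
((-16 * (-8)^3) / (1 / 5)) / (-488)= -83.93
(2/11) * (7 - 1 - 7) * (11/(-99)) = 2/99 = 0.02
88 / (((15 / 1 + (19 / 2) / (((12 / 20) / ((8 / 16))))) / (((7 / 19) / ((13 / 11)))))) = 7392 / 6175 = 1.20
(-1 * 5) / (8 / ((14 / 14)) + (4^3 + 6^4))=-5 / 1368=-0.00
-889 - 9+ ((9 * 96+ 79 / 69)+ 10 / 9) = -31.74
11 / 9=1.22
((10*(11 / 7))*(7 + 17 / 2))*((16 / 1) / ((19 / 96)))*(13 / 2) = 17022720 / 133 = 127990.38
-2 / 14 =-1 / 7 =-0.14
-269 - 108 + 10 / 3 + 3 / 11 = -12322 / 33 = -373.39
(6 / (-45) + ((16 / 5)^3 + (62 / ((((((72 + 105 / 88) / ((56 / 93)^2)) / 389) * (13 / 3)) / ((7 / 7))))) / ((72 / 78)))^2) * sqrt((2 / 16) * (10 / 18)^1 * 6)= 98981108583028334393 * sqrt(15) / 151375742227546875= 2532.45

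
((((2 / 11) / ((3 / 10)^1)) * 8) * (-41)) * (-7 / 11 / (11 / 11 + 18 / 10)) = 16400 / 363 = 45.18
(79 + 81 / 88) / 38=7033 / 3344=2.10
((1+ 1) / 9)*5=10 / 9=1.11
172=172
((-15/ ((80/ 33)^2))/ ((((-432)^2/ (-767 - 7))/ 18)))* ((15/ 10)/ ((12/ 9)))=0.21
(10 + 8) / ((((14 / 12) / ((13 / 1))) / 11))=15444 / 7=2206.29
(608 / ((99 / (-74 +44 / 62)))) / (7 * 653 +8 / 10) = -6906880 / 70154271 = -0.10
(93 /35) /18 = 31 /210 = 0.15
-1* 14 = -14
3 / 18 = 1 / 6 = 0.17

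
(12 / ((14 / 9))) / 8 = 0.96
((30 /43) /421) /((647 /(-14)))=-420 /11712641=-0.00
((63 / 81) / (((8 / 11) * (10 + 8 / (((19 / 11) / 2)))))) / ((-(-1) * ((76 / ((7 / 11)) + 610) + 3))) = 10241 / 135106704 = 0.00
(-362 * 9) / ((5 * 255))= -1086 / 425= -2.56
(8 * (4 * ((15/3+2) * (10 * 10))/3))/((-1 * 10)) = -2240/3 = -746.67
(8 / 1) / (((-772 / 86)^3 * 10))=-79507 / 71890570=-0.00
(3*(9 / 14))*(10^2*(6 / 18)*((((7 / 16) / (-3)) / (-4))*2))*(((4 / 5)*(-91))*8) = -2730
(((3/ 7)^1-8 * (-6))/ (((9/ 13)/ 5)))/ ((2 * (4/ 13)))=95485/ 168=568.36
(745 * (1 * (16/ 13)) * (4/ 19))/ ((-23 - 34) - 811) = -11920/ 53599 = -0.22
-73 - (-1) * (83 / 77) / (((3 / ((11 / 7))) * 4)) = -42841 / 588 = -72.86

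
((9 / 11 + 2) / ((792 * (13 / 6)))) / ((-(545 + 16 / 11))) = -31 / 10314876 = -0.00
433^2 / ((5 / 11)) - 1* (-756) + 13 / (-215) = 88844824 / 215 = 413231.74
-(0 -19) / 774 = 19 / 774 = 0.02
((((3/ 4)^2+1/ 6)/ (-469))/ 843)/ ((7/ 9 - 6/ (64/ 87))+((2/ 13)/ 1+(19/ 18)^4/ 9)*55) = -170586/ 801894212579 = -0.00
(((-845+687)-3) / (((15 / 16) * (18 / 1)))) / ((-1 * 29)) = 1288 / 3915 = 0.33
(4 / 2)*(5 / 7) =10 / 7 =1.43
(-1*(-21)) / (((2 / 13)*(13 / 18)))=189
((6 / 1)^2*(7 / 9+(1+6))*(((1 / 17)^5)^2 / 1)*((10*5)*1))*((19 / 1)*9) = 2394000 / 2015993900449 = 0.00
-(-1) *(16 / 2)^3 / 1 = 512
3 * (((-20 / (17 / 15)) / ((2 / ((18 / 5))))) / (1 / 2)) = -3240 / 17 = -190.59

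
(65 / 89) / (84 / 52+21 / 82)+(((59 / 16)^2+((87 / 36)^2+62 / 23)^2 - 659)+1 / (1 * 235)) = -8729047191628301 / 15256684679040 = -572.15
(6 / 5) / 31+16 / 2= 1246 / 155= 8.04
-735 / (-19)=735 / 19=38.68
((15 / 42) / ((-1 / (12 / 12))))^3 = -125 / 2744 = -0.05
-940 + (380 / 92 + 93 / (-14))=-303489 / 322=-942.51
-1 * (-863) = 863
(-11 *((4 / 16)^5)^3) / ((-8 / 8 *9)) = 11 / 9663676416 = 0.00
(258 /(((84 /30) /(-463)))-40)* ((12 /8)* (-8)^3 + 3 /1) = 32667139.29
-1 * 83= -83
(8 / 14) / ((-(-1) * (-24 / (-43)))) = 43 / 42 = 1.02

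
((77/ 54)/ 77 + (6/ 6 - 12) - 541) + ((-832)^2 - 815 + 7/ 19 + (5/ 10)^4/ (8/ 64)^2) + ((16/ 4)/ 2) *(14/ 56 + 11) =354423434/ 513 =690883.89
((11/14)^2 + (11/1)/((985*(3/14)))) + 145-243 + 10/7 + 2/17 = -95.78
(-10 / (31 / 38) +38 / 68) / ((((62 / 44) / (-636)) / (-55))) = -4744722180 / 16337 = -290428.00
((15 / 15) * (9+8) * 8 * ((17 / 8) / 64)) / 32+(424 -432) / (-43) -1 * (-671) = 59119755 / 88064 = 671.33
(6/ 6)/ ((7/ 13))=1.86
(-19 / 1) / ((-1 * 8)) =19 / 8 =2.38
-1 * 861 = -861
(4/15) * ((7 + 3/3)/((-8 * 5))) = -0.05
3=3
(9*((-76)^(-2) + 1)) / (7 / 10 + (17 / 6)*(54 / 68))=3.05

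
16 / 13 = 1.23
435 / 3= 145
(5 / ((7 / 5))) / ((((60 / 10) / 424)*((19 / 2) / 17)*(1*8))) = 22525 / 399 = 56.45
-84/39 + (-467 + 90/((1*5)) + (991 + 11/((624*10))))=259127/480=539.85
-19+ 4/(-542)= -5151/271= -19.01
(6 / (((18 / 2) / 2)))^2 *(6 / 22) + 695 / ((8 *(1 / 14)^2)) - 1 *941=1061741 / 66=16086.98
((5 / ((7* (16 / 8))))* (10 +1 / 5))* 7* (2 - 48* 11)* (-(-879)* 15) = -176850405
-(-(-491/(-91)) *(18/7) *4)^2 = -1249763904/405769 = -3079.99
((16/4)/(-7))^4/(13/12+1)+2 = 123122/60025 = 2.05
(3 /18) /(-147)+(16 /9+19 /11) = 33995 /9702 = 3.50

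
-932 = -932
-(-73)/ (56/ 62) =2263/ 28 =80.82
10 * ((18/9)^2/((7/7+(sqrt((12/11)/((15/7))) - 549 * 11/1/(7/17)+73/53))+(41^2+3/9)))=-35380915924200/11483258488633963 - 99101520 * sqrt(385)/11483258488633963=-0.00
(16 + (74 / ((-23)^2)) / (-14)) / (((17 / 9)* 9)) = 3483 / 3703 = 0.94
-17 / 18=-0.94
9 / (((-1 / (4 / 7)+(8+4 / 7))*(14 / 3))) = 54 / 191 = 0.28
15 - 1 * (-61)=76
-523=-523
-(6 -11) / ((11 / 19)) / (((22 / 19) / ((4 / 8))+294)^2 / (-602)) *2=-2064559 / 17433295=-0.12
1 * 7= 7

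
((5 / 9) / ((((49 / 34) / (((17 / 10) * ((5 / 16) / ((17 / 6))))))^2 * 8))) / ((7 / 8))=1445 / 1075648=0.00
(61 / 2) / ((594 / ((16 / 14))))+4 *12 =99914 / 2079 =48.06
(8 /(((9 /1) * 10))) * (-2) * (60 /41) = -32 /123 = -0.26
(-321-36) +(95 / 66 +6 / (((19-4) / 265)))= -16471 / 66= -249.56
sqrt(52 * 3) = 2 * sqrt(39) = 12.49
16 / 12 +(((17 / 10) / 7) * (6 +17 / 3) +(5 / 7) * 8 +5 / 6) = 75 / 7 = 10.71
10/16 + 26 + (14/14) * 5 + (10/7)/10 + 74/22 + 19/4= 24567/616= 39.88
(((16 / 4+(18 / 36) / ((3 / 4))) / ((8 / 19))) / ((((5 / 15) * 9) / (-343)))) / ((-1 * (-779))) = -2401 / 1476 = -1.63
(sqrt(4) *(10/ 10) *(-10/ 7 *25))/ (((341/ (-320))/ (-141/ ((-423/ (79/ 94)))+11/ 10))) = 4448000/ 48081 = 92.51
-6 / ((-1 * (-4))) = -3 / 2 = -1.50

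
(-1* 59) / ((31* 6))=-59 / 186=-0.32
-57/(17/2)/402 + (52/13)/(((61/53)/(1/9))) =231037/625311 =0.37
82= 82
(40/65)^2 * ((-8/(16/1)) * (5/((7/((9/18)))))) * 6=-480/1183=-0.41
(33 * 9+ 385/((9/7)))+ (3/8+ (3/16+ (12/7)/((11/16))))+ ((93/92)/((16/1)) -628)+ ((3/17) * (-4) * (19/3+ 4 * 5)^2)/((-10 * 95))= -229993923601/8237275200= -27.92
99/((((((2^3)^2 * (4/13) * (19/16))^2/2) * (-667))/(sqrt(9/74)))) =-50193 * sqrt(74)/2280734464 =-0.00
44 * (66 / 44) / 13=66 / 13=5.08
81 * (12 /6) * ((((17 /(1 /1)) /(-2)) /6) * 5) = -2295 /2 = -1147.50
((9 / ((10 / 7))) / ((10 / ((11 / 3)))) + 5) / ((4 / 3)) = 2193 / 400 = 5.48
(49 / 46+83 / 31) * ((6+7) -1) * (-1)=-32022 / 713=-44.91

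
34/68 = 1/2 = 0.50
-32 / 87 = -0.37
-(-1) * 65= 65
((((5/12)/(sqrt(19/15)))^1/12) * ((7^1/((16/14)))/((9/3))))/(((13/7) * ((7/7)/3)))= 0.10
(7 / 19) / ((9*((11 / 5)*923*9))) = 35 / 15625467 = 0.00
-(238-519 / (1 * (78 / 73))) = 247.73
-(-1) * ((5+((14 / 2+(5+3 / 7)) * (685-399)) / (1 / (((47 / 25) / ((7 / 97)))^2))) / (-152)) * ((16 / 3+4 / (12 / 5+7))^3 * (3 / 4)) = -25226056240491026 / 11096083125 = -2273419.90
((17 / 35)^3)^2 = 24137569 / 1838265625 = 0.01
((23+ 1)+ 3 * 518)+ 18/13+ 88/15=309124/195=1585.25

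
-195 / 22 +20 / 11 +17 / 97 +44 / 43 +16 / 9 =-3360551 / 825858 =-4.07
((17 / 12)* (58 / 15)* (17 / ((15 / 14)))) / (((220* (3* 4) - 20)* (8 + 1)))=58667 / 15916500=0.00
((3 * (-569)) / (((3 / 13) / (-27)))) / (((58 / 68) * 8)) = 3395223 / 116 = 29269.16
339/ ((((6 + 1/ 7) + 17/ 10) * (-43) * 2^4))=-3955/ 62952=-0.06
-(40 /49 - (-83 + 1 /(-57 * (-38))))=-8895713 /106134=-83.82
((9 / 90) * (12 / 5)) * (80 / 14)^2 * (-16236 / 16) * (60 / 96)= -243540 / 49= -4970.20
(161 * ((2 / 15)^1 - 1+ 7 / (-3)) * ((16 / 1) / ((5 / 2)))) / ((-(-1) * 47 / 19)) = -1566208 / 1175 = -1332.94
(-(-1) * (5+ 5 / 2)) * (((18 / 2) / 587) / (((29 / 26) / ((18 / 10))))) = 3159 / 17023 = 0.19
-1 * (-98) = 98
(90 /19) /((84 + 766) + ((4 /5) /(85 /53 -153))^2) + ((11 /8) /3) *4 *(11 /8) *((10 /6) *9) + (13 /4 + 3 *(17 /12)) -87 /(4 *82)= 48017584768087421 /1065806209971376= 45.05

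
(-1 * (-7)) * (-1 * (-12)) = 84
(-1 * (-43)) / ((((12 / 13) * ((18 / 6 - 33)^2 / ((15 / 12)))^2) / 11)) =6149 / 6220800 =0.00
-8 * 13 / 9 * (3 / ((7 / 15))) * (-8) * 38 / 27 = 158080 / 189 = 836.40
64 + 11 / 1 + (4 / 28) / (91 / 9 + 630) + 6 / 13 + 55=68394709 / 524251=130.46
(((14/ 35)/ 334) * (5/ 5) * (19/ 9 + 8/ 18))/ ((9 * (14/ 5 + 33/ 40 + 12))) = 184/ 8454375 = 0.00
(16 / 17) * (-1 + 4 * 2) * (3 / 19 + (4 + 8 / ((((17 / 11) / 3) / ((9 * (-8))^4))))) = 15097517460368 / 5491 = 2749502360.29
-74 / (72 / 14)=-259 / 18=-14.39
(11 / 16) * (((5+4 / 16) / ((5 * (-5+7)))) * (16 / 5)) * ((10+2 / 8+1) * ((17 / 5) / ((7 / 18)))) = 45441 / 400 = 113.60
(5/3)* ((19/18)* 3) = 95/18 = 5.28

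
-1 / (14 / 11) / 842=-11 / 11788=-0.00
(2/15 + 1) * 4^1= 4.53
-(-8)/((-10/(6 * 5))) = -24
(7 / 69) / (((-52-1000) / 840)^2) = 102900 / 1590887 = 0.06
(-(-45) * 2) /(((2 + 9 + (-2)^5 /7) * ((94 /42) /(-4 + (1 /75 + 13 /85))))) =-10192 /425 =-23.98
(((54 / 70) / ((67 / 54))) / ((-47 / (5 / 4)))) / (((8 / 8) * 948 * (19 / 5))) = -1215 / 264692344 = -0.00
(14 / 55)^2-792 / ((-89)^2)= -0.04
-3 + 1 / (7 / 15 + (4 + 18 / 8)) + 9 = 2478 / 403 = 6.15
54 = 54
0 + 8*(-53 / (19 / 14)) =-5936 / 19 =-312.42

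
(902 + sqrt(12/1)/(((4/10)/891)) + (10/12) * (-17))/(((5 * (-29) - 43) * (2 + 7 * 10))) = -495 * sqrt(3)/1504 - 5327/81216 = -0.64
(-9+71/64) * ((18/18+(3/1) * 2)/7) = -505/64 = -7.89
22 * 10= 220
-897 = -897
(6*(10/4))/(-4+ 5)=15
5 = 5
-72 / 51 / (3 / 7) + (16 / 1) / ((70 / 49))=672 / 85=7.91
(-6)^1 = -6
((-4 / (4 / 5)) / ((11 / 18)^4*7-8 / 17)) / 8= -1.24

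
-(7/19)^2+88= 31719/361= 87.86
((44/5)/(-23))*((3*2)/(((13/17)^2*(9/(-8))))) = 3.49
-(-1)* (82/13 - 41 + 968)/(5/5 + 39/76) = 922108/1495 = 616.79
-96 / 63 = -32 / 21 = -1.52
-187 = -187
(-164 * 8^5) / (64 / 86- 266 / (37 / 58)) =2137489408 / 165555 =12911.05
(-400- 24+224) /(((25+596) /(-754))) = 150800 /621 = 242.83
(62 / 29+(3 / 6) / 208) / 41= 25821 / 494624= 0.05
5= 5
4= 4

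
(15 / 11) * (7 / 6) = 35 / 22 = 1.59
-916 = -916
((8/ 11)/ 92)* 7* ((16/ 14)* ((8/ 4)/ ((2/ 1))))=16/ 253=0.06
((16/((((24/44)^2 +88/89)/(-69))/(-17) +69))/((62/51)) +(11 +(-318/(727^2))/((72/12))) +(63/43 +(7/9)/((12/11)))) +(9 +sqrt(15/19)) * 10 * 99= 990 * sqrt(285)/19 +13762980402411499150787/1542352539203020260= 9803.01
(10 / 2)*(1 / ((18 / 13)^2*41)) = 845 / 13284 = 0.06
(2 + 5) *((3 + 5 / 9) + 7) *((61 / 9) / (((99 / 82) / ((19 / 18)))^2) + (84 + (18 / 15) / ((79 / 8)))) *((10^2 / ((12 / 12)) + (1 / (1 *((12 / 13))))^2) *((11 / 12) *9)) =5507616.00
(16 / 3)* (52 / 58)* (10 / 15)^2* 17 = 28288 / 783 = 36.13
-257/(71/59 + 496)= -15163/29335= -0.52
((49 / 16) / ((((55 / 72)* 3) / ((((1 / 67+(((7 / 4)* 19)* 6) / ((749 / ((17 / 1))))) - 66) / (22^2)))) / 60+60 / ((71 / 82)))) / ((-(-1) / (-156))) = -6.92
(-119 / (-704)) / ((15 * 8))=119 / 84480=0.00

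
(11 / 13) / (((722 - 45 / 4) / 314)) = 13816 / 36959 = 0.37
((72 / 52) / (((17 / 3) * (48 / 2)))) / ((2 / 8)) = 9 / 221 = 0.04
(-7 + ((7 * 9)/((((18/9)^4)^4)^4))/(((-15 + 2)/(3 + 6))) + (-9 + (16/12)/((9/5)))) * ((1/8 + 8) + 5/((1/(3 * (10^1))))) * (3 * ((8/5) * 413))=-10323592743169536788235045845/2158269056624017539072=-4783274.22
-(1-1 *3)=2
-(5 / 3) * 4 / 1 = -20 / 3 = -6.67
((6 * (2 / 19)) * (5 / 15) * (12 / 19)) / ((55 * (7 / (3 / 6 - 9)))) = -408 / 138985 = -0.00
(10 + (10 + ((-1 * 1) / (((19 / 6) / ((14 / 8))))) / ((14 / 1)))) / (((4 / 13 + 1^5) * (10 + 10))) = 19721 / 25840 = 0.76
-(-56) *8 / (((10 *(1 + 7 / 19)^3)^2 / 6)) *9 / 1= 8891671509 / 241340450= 36.84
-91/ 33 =-2.76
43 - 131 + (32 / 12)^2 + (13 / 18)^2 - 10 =-29279 / 324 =-90.37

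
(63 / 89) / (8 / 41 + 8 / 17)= 1.06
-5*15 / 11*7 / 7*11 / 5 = -15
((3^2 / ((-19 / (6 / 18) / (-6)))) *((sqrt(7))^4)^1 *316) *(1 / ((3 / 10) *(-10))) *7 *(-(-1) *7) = -4552296 / 19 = -239594.53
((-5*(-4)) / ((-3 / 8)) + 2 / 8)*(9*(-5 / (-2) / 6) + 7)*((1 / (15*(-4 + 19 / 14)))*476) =22816703 / 3330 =6851.86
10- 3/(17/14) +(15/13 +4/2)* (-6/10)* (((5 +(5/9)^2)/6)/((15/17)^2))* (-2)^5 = 307498208/4027725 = 76.35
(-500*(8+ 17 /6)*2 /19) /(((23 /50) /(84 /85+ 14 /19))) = -905450000 /423453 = -2138.25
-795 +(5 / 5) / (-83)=-65986 / 83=-795.01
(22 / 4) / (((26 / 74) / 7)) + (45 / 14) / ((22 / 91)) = 70283 / 572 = 122.87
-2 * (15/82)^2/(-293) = 225/985066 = 0.00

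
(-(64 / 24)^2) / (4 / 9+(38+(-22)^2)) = -0.01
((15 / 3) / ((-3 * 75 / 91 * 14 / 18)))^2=169 / 25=6.76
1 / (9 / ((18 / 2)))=1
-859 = -859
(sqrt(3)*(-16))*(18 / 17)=-288*sqrt(3) / 17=-29.34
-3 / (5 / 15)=-9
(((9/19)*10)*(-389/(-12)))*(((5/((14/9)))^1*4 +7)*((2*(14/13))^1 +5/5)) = 33253665/3458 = 9616.44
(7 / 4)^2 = 49 / 16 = 3.06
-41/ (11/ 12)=-492/ 11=-44.73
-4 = -4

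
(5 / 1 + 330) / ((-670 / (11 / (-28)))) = 11 / 56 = 0.20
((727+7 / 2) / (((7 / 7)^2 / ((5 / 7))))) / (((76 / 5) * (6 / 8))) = 12175 / 266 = 45.77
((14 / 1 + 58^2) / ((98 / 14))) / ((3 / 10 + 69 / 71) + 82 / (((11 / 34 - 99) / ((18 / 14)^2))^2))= 617313683809900 / 1656386139473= 372.69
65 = 65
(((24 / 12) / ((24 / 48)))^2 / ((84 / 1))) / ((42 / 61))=122 / 441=0.28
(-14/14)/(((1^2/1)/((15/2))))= -15/2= -7.50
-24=-24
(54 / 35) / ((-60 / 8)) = -36 / 175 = -0.21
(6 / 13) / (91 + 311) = 1 / 871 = 0.00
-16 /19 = -0.84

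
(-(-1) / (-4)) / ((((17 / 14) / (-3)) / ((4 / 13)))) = 42 / 221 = 0.19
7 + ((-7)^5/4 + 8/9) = -150979/36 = -4193.86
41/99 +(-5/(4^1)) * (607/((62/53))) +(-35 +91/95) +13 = -1560954763/2332440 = -669.24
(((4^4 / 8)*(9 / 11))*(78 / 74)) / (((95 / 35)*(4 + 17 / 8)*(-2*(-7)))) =0.12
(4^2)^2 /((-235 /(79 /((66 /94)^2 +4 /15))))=-2851584 /25171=-113.29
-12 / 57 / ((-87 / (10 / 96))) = 0.00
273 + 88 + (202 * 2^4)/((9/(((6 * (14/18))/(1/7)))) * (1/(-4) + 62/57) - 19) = 26393337/139793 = 188.80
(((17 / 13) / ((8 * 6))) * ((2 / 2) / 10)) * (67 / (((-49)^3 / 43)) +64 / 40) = 5251793 / 1223549600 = 0.00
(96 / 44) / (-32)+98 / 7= 13.93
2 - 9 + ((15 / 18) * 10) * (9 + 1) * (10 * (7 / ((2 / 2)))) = 17479 / 3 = 5826.33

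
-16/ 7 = -2.29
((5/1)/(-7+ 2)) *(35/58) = -35/58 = -0.60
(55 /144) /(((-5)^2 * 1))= 11 /720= 0.02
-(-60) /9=20 /3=6.67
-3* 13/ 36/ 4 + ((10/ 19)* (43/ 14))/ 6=-0.00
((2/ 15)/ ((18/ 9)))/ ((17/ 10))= 2/ 51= 0.04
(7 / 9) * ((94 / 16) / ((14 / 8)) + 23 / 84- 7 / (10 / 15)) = -577 / 108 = -5.34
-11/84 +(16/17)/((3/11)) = 4741/1428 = 3.32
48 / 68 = 12 / 17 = 0.71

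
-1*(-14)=14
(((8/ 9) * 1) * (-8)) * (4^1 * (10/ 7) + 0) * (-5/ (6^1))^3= 40000/ 1701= 23.52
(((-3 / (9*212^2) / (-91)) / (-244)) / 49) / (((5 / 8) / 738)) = -123 / 15280903820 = -0.00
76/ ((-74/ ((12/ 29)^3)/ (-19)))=1247616/ 902393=1.38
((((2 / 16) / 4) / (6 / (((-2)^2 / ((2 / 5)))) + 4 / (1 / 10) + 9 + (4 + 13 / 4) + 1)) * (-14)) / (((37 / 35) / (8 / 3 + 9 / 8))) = -0.03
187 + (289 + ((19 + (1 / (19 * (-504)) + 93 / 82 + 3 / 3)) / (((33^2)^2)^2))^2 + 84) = 170744629798977017072995623623289943129 / 304901124641030387630349204953103936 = 560.00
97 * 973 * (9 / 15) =283143 / 5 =56628.60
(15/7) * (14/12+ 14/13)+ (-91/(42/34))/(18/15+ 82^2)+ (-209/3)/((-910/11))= 15224761/2699970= 5.64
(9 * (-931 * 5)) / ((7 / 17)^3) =-4200615 / 7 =-600087.86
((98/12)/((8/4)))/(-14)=-7/24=-0.29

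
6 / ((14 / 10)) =4.29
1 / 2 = 0.50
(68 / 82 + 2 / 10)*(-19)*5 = -4009 / 41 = -97.78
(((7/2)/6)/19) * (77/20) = 539/4560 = 0.12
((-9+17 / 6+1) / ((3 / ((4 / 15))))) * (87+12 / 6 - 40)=-3038 / 135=-22.50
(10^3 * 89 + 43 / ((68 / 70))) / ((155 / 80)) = 24220040 / 527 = 45958.33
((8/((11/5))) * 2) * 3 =240/11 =21.82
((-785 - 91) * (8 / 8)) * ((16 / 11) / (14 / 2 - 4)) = -4672 / 11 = -424.73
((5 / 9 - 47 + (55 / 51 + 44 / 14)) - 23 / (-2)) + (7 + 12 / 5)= -228371 / 10710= -21.32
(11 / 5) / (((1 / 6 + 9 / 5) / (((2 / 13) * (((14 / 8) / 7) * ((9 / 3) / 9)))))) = 11 / 767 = 0.01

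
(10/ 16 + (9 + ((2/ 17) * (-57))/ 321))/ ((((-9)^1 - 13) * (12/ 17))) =-139759/ 225984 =-0.62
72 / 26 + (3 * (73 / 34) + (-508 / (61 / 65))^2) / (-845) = -36775665739 / 106904330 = -344.01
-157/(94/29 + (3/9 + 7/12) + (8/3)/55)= -3004980/80513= -37.32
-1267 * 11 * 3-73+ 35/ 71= -2973729/ 71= -41883.51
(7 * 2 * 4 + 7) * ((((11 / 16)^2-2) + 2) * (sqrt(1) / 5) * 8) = 7623 / 160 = 47.64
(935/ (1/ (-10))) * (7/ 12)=-32725/ 6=-5454.17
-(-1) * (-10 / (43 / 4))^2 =1600 / 1849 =0.87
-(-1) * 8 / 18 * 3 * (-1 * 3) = -4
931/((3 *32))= 9.70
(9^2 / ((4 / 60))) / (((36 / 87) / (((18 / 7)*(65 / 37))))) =6870825 / 518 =13264.14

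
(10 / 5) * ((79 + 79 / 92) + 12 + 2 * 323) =1475.72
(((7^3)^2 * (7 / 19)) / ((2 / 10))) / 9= 4117715 / 171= 24080.20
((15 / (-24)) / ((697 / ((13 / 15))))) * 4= -13 / 4182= -0.00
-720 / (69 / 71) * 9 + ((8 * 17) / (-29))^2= -128550352 / 19343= -6645.83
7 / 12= 0.58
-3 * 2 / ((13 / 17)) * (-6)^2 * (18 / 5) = -66096 / 65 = -1016.86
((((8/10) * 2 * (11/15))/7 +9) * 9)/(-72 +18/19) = -91447/78750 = -1.16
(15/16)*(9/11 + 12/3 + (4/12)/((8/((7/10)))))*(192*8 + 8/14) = 34411133/4928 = 6982.78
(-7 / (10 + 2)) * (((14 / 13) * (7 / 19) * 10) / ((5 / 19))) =-343 / 39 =-8.79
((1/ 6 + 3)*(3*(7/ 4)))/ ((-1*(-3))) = 133/ 24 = 5.54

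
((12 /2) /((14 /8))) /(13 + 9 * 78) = 24 /5005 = 0.00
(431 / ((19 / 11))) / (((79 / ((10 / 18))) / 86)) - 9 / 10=20264719 / 135090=150.01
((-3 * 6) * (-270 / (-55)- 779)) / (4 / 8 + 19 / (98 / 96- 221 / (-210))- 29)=-355892940 / 493867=-720.63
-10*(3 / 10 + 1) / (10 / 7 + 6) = -7 / 4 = -1.75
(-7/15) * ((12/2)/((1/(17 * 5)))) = -238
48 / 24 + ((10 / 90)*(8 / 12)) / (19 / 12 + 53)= 11798 / 5895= 2.00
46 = 46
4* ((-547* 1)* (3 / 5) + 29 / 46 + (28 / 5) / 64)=-602567 / 460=-1309.93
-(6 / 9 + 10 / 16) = -31 / 24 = -1.29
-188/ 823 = -0.23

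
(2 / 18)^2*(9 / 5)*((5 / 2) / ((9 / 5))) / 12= 5 / 1944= 0.00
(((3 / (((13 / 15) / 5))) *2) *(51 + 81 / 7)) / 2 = 98550 / 91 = 1082.97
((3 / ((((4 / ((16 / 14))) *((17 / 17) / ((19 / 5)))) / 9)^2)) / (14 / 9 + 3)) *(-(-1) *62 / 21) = 65265912 / 351575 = 185.64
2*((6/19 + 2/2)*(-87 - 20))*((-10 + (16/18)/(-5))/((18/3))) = 245030/513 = 477.64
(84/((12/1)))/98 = 0.07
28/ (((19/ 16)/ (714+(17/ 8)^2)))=321895/ 19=16941.84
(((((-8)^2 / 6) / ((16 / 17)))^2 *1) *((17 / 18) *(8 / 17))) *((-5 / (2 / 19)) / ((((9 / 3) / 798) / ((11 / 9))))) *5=-3213333200 / 729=-4407864.47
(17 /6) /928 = 17 /5568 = 0.00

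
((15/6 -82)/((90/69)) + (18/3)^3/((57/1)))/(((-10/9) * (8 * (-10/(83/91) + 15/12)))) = -5408529/8170000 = -0.66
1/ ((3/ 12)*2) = 2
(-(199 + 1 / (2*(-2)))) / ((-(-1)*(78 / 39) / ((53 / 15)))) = -351.12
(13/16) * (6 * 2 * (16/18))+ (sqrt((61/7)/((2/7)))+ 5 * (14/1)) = sqrt(122)/2+ 236/3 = 84.19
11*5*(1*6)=330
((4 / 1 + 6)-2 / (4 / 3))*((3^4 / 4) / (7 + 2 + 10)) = 1377 / 152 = 9.06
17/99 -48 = -4735/99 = -47.83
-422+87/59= -24811/59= -420.53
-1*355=-355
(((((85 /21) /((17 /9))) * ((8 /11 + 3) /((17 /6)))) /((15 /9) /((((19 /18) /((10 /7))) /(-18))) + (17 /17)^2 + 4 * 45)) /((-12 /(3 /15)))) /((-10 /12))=7011 /17459255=0.00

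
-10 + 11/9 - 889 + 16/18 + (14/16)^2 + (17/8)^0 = -895.12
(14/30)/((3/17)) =119/45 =2.64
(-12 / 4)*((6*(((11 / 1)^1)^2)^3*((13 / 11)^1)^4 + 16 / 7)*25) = -10886026350 / 7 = -1555146621.43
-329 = -329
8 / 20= 0.40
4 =4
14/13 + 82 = 1080/13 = 83.08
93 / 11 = 8.45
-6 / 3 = -2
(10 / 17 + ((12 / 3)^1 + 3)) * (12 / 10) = 774 / 85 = 9.11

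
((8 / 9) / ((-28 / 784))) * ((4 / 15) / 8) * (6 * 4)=-896 / 45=-19.91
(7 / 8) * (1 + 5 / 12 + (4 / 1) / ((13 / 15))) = 6587 / 1248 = 5.28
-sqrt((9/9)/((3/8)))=-1.63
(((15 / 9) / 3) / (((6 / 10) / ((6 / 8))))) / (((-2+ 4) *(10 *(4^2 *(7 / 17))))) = 85 / 16128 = 0.01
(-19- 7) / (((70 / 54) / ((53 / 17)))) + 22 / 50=-184721 / 2975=-62.09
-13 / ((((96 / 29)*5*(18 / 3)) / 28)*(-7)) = 377 / 720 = 0.52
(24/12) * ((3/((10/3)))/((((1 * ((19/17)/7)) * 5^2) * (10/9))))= 9639/23750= 0.41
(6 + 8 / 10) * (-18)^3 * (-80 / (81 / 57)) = 2232576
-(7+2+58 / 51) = -517 / 51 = -10.14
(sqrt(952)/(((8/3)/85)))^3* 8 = 1973183625* sqrt(238)/4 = 7610198589.21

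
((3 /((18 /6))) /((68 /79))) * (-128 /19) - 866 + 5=-280631 /323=-868.83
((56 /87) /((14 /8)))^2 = 1024 /7569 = 0.14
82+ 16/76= 1562/19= 82.21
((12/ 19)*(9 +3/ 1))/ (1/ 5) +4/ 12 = 2179/ 57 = 38.23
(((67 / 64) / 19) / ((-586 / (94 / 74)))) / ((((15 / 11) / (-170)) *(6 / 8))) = 588863 / 29660976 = 0.02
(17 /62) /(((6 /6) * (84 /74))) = 629 /2604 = 0.24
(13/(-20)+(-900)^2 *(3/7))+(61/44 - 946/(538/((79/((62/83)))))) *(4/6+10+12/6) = 13283990952193/38526180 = 344804.26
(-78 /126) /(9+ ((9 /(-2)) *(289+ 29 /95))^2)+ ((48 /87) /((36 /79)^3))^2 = 2892046603715714965747 /85077315742012381872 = 33.99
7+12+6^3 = 235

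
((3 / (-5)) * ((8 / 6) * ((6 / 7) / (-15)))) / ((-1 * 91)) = -8 / 15925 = -0.00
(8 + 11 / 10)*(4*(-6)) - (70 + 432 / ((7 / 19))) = -51134 / 35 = -1460.97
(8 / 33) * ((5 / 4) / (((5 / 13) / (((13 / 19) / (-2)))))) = -169 / 627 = -0.27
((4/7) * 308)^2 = 30976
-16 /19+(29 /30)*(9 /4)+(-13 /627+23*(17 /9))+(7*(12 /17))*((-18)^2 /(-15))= -79268177 /1279080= -61.97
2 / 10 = 1 / 5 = 0.20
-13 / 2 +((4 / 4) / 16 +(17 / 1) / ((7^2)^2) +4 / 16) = -237427 / 38416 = -6.18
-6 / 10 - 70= -70.60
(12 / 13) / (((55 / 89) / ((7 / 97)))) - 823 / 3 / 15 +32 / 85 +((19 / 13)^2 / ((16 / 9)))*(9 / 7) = -50242934741 / 3090014928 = -16.26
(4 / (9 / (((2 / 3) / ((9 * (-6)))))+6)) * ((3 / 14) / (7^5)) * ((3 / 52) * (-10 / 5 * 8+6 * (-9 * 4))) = 348 / 368594317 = 0.00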